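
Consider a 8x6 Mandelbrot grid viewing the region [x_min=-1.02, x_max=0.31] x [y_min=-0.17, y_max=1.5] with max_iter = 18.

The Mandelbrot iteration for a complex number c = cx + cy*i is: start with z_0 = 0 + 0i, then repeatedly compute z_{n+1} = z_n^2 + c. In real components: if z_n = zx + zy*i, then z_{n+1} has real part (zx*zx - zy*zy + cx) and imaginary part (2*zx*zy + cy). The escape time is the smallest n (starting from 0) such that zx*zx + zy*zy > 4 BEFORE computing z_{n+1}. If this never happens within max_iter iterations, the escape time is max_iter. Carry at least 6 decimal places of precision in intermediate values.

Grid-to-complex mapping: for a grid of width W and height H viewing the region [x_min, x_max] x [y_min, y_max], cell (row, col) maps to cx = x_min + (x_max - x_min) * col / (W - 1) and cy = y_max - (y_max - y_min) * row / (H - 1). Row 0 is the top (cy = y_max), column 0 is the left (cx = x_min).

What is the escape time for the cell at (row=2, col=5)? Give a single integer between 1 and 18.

z_0 = 0 + 0i, c = -0.0700 + 0.8320i
Iter 1: z = -0.0700 + 0.8320i, |z|^2 = 0.6971
Iter 2: z = -0.7573 + 0.7155i, |z|^2 = 1.0855
Iter 3: z = -0.0084 + -0.2518i, |z|^2 = 0.0635
Iter 4: z = -0.1333 + 0.8362i, |z|^2 = 0.7171
Iter 5: z = -0.7515 + 0.6090i, |z|^2 = 0.9357
Iter 6: z = 0.1239 + -0.0834i, |z|^2 = 0.0223
Iter 7: z = -0.0616 + 0.8113i, |z|^2 = 0.6621
Iter 8: z = -0.7245 + 0.7320i, |z|^2 = 1.0607
Iter 9: z = -0.0810 + -0.2286i, |z|^2 = 0.0588
Iter 10: z = -0.1157 + 0.8690i, |z|^2 = 0.7686
Iter 11: z = -0.8118 + 0.6309i, |z|^2 = 1.0571
Iter 12: z = 0.1911 + -0.1923i, |z|^2 = 0.0735
Iter 13: z = -0.0705 + 0.7585i, |z|^2 = 0.5803
Iter 14: z = -0.6403 + 0.7251i, |z|^2 = 0.9358
Iter 15: z = -0.1857 + -0.0966i, |z|^2 = 0.0438
Iter 16: z = -0.0448 + 0.8679i, |z|^2 = 0.7552
Iter 17: z = -0.8212 + 0.7542i, |z|^2 = 1.2431

Answer: 18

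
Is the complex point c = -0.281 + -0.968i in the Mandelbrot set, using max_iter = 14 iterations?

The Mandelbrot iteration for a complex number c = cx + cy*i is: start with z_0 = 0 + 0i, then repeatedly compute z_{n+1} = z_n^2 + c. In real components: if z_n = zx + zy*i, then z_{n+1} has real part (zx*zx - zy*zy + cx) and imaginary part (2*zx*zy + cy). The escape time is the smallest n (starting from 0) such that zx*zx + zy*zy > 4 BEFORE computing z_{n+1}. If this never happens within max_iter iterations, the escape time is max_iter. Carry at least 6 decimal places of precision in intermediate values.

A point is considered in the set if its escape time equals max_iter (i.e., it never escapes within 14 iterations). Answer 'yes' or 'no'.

z_0 = 0 + 0i, c = -0.2810 + -0.9680i
Iter 1: z = -0.2810 + -0.9680i, |z|^2 = 1.0160
Iter 2: z = -1.1391 + -0.4240i, |z|^2 = 1.4772
Iter 3: z = 0.8367 + -0.0021i, |z|^2 = 0.7001
Iter 4: z = 0.4191 + -0.9715i, |z|^2 = 1.1195
Iter 5: z = -1.0493 + -1.7823i, |z|^2 = 4.2774
Escaped at iteration 5

Answer: no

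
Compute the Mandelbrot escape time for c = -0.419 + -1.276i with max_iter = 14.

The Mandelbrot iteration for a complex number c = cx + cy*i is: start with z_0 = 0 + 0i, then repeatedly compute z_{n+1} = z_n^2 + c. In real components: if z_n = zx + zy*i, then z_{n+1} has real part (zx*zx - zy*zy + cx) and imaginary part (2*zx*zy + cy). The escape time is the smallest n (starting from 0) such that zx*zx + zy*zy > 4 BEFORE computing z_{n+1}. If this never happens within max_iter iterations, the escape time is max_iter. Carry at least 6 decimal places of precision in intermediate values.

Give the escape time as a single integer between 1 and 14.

Answer: 3

Derivation:
z_0 = 0 + 0i, c = -0.4190 + -1.2760i
Iter 1: z = -0.4190 + -1.2760i, |z|^2 = 1.8037
Iter 2: z = -1.8716 + -0.2067i, |z|^2 = 3.5457
Iter 3: z = 3.0412 + -0.5022i, |z|^2 = 9.5012
Escaped at iteration 3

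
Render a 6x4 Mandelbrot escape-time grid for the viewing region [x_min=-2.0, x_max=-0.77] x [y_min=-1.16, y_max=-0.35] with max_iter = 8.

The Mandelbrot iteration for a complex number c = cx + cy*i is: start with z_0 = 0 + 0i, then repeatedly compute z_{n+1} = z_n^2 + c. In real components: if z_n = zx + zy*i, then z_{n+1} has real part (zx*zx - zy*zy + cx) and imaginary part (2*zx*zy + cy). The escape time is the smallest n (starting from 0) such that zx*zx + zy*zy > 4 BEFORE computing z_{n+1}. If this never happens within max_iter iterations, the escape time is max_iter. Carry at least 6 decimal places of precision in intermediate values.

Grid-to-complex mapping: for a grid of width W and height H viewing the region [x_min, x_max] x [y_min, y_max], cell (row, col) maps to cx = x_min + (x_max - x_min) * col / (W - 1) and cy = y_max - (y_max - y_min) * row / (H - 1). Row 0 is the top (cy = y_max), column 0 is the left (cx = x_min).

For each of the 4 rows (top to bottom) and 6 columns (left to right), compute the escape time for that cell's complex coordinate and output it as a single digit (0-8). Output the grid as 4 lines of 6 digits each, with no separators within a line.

Answer: 134888
133345
123334
112233

Derivation:
(row=0, col=0): c = -2.0000 + -0.3500i → escape time 1
(row=0, col=1): c = -1.7540 + -0.3500i → escape time 3
(row=0, col=2): c = -1.5080 + -0.3500i → escape time 4
(row=0, col=3): c = -1.2620 + -0.3500i → escape time 8
(row=0, col=4): c = -1.0160 + -0.3500i → escape time 8
(row=0, col=5): c = -0.7700 + -0.3500i → escape time 8
(row=1, col=0): c = -2.0000 + -0.6200i → escape time 1
(row=1, col=1): c = -1.7540 + -0.6200i → escape time 3
(row=1, col=2): c = -1.5080 + -0.6200i → escape time 3
(row=1, col=3): c = -1.2620 + -0.6200i → escape time 3
(row=1, col=4): c = -1.0160 + -0.6200i → escape time 4
(row=1, col=5): c = -0.7700 + -0.6200i → escape time 5
(row=2, col=0): c = -2.0000 + -0.8900i → escape time 1
(row=2, col=1): c = -1.7540 + -0.8900i → escape time 2
(row=2, col=2): c = -1.5080 + -0.8900i → escape time 3
(row=2, col=3): c = -1.2620 + -0.8900i → escape time 3
(row=2, col=4): c = -1.0160 + -0.8900i → escape time 3
(row=2, col=5): c = -0.7700 + -0.8900i → escape time 4
(row=3, col=0): c = -2.0000 + -1.1600i → escape time 1
(row=3, col=1): c = -1.7540 + -1.1600i → escape time 1
(row=3, col=2): c = -1.5080 + -1.1600i → escape time 2
(row=3, col=3): c = -1.2620 + -1.1600i → escape time 2
(row=3, col=4): c = -1.0160 + -1.1600i → escape time 3
(row=3, col=5): c = -0.7700 + -1.1600i → escape time 3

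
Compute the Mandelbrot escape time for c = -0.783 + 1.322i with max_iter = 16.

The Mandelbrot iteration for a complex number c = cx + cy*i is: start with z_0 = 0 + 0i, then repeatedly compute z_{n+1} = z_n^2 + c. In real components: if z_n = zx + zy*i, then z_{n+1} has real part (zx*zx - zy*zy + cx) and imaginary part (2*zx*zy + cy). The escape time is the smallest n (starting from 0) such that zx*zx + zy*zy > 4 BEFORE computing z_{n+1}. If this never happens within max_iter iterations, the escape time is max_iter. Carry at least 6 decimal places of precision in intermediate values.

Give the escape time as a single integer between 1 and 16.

Answer: 2

Derivation:
z_0 = 0 + 0i, c = -0.7830 + 1.3220i
Iter 1: z = -0.7830 + 1.3220i, |z|^2 = 2.3608
Iter 2: z = -1.9176 + -0.7483i, |z|^2 = 4.2371
Escaped at iteration 2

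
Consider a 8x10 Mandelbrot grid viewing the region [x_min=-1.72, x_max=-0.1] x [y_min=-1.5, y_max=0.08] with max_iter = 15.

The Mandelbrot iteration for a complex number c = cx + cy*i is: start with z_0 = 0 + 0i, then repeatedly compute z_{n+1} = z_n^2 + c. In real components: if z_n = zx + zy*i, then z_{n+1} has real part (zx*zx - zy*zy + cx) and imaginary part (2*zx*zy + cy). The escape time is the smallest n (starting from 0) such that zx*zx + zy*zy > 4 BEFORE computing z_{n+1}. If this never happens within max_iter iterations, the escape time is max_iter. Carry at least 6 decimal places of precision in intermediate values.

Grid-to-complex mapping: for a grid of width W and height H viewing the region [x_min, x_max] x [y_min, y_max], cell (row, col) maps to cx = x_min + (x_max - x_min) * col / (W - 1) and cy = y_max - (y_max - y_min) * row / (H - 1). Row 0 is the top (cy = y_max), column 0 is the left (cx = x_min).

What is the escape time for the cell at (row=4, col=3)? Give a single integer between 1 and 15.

Answer: 4

Derivation:
z_0 = 0 + 0i, c = -1.0257 + -0.6222i
Iter 1: z = -1.0257 + -0.6222i, |z|^2 = 1.4393
Iter 2: z = -0.3608 + 0.6542i, |z|^2 = 0.5582
Iter 3: z = -1.3236 + -1.0943i, |z|^2 = 2.9493
Iter 4: z = -0.4714 + 2.2745i, |z|^2 = 5.3955
Escaped at iteration 4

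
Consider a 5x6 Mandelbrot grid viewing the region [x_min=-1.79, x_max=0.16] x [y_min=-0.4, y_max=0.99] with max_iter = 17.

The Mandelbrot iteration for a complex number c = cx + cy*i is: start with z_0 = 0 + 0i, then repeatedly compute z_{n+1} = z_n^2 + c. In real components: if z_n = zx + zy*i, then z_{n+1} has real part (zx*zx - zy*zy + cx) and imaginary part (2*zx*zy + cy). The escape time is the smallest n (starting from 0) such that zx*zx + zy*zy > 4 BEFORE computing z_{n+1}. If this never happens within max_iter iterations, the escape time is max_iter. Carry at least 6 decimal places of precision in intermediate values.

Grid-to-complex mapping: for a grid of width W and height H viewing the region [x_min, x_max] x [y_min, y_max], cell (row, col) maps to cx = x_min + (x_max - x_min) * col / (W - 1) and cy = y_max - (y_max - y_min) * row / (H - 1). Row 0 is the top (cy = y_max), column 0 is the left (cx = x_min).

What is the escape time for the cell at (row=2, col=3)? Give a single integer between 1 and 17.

z_0 = 0 + 0i, c = -0.3275 + 0.4340i
Iter 1: z = -0.3275 + 0.4340i, |z|^2 = 0.2956
Iter 2: z = -0.4086 + 0.1497i, |z|^2 = 0.1894
Iter 3: z = -0.1830 + 0.3116i, |z|^2 = 0.1306
Iter 4: z = -0.3911 + 0.3200i, |z|^2 = 0.2554
Iter 5: z = -0.2769 + 0.1837i, |z|^2 = 0.1104
Iter 6: z = -0.2846 + 0.3323i, |z|^2 = 0.1914
Iter 7: z = -0.3569 + 0.2449i, |z|^2 = 0.1874
Iter 8: z = -0.2601 + 0.2592i, |z|^2 = 0.1348
Iter 9: z = -0.3270 + 0.2992i, |z|^2 = 0.1965
Iter 10: z = -0.3101 + 0.2383i, |z|^2 = 0.1529
Iter 11: z = -0.2882 + 0.2862i, |z|^2 = 0.1650
Iter 12: z = -0.3264 + 0.2690i, |z|^2 = 0.1789
Iter 13: z = -0.2934 + 0.2584i, |z|^2 = 0.1528
Iter 14: z = -0.3082 + 0.2824i, |z|^2 = 0.1747
Iter 15: z = -0.3123 + 0.2599i, |z|^2 = 0.1651
Iter 16: z = -0.2975 + 0.2717i, |z|^2 = 0.1623

Answer: 17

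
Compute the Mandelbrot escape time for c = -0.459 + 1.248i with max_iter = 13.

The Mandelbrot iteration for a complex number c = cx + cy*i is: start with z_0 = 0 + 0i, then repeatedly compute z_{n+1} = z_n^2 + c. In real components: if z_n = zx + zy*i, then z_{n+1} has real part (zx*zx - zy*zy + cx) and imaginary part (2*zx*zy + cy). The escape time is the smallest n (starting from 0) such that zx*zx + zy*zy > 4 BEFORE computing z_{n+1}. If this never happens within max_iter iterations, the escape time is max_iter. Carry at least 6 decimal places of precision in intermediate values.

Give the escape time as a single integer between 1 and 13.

z_0 = 0 + 0i, c = -0.4590 + 1.2480i
Iter 1: z = -0.4590 + 1.2480i, |z|^2 = 1.7682
Iter 2: z = -1.8058 + 0.1023i, |z|^2 = 3.2715
Iter 3: z = 2.7915 + 0.8784i, |z|^2 = 8.5642
Escaped at iteration 3

Answer: 3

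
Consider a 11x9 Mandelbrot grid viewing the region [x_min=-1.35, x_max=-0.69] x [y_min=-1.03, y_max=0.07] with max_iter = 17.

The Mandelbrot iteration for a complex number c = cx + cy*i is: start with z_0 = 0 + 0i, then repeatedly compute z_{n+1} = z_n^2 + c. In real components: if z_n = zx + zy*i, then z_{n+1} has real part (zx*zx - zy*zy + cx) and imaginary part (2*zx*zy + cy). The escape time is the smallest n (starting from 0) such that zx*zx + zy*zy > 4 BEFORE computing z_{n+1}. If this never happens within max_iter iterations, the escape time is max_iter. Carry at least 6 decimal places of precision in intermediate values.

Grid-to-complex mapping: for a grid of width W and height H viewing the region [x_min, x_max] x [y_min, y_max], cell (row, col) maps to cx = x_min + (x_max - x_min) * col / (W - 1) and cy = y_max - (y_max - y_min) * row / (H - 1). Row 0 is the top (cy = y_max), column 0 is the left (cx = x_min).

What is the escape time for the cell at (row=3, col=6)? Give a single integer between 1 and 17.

z_0 = 0 + 0i, c = -0.9540 + -0.3425i
Iter 1: z = -0.9540 + -0.3425i, |z|^2 = 1.0274
Iter 2: z = -0.1612 + 0.3110i, |z|^2 = 0.1227
Iter 3: z = -1.0247 + -0.4428i, |z|^2 = 1.2461
Iter 4: z = -0.1000 + 0.5649i, |z|^2 = 0.3291
Iter 5: z = -1.2631 + -0.4554i, |z|^2 = 1.8029
Iter 6: z = 0.4341 + 0.8081i, |z|^2 = 0.8414
Iter 7: z = -1.4185 + 0.3590i, |z|^2 = 2.1411
Iter 8: z = 0.9293 + -1.3611i, |z|^2 = 2.7162
Iter 9: z = -1.9431 + -2.8722i, |z|^2 = 12.0251
Escaped at iteration 9

Answer: 9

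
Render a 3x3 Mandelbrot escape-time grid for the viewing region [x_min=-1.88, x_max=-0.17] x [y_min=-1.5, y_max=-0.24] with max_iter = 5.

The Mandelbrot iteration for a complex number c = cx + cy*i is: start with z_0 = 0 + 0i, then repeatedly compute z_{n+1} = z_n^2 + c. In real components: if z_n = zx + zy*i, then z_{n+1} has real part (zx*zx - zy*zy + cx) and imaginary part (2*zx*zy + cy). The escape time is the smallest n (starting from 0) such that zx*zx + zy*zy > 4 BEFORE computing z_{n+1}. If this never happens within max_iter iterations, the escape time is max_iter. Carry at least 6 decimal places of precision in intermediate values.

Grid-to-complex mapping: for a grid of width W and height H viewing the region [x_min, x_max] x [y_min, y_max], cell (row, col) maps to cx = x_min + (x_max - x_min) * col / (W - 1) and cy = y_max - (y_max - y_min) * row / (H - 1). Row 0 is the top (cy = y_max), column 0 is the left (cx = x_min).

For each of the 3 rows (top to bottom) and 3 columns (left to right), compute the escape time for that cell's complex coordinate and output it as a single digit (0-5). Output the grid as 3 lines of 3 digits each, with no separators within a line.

(row=0, col=0): c = -1.8800 + -0.2400i → escape time 4
(row=0, col=1): c = -1.0250 + -0.2400i → escape time 5
(row=0, col=2): c = -0.1700 + -0.2400i → escape time 5
(row=1, col=0): c = -1.8800 + -0.8700i → escape time 1
(row=1, col=1): c = -1.0250 + -0.8700i → escape time 3
(row=1, col=2): c = -0.1700 + -0.8700i → escape time 5
(row=2, col=0): c = -1.8800 + -1.5000i → escape time 1
(row=2, col=1): c = -1.0250 + -1.5000i → escape time 2
(row=2, col=2): c = -0.1700 + -1.5000i → escape time 2

Answer: 455
135
122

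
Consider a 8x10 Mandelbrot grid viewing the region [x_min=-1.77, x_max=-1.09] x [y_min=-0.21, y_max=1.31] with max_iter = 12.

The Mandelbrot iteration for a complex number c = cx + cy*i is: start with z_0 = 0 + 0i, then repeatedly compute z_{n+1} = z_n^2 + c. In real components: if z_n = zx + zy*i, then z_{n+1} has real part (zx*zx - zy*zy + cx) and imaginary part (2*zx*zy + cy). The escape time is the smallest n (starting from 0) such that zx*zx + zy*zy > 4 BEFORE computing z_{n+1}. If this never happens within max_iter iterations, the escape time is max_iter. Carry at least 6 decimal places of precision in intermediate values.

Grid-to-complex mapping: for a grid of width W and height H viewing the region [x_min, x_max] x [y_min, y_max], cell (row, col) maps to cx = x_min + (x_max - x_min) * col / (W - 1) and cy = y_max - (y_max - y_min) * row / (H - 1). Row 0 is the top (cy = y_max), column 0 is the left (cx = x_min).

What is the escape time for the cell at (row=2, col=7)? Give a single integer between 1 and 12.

z_0 = 0 + 0i, c = -1.0900 + 0.9722i
Iter 1: z = -1.0900 + 0.9722i, |z|^2 = 2.1333
Iter 2: z = -0.8471 + -1.1472i, |z|^2 = 2.0337
Iter 3: z = -1.6885 + 2.9159i, |z|^2 = 11.3535
Escaped at iteration 3

Answer: 3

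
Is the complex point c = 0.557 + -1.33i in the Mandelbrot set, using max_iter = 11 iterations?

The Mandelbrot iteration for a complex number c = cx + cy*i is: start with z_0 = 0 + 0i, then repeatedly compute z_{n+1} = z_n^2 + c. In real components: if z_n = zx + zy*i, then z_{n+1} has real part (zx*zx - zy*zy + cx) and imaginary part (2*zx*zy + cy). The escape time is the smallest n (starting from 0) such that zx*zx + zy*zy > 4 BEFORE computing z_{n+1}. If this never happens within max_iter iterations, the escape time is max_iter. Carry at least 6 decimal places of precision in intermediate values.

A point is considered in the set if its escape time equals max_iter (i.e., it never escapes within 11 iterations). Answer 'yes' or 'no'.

Answer: no

Derivation:
z_0 = 0 + 0i, c = 0.5570 + -1.3300i
Iter 1: z = 0.5570 + -1.3300i, |z|^2 = 2.0791
Iter 2: z = -0.9017 + -2.8116i, |z|^2 = 8.7182
Escaped at iteration 2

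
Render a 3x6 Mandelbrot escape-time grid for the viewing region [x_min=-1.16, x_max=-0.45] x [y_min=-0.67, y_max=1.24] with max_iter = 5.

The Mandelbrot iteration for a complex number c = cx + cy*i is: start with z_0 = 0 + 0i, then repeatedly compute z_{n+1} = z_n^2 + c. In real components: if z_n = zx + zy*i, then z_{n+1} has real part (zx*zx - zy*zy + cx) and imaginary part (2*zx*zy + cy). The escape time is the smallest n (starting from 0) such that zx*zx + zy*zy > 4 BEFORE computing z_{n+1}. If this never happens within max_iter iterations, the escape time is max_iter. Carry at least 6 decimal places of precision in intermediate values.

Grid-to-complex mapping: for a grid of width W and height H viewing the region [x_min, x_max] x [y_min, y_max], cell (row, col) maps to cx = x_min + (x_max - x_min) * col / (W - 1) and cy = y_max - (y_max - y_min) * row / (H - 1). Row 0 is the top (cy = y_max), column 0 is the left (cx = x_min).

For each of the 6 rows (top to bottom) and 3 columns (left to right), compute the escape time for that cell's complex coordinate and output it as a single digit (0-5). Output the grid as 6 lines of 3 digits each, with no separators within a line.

(row=0, col=0): c = -1.1600 + 1.2400i → escape time 2
(row=0, col=1): c = -0.8050 + 1.2400i → escape time 3
(row=0, col=2): c = -0.4500 + 1.2400i → escape time 3
(row=1, col=0): c = -1.1600 + 0.8580i → escape time 3
(row=1, col=1): c = -0.8050 + 0.8580i → escape time 4
(row=1, col=2): c = -0.4500 + 0.8580i → escape time 5
(row=2, col=0): c = -1.1600 + 0.4760i → escape time 5
(row=2, col=1): c = -0.8050 + 0.4760i → escape time 5
(row=2, col=2): c = -0.4500 + 0.4760i → escape time 5
(row=3, col=0): c = -1.1600 + 0.0940i → escape time 5
(row=3, col=1): c = -0.8050 + 0.0940i → escape time 5
(row=3, col=2): c = -0.4500 + 0.0940i → escape time 5
(row=4, col=0): c = -1.1600 + -0.2880i → escape time 5
(row=4, col=1): c = -0.8050 + -0.2880i → escape time 5
(row=4, col=2): c = -0.4500 + -0.2880i → escape time 5
(row=5, col=0): c = -1.1600 + -0.6700i → escape time 3
(row=5, col=1): c = -0.8050 + -0.6700i → escape time 5
(row=5, col=2): c = -0.4500 + -0.6700i → escape time 5

Answer: 233
345
555
555
555
355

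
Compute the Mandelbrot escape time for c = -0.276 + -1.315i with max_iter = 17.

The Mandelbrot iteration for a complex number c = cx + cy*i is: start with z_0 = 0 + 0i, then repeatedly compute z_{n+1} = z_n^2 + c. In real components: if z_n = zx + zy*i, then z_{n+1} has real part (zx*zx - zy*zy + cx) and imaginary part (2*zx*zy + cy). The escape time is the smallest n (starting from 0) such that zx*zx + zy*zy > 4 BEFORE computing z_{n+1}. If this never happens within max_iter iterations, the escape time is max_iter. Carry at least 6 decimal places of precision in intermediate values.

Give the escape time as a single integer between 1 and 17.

Answer: 2

Derivation:
z_0 = 0 + 0i, c = -0.2760 + -1.3150i
Iter 1: z = -0.2760 + -1.3150i, |z|^2 = 1.8054
Iter 2: z = -1.9290 + -0.5891i, |z|^2 = 4.0683
Escaped at iteration 2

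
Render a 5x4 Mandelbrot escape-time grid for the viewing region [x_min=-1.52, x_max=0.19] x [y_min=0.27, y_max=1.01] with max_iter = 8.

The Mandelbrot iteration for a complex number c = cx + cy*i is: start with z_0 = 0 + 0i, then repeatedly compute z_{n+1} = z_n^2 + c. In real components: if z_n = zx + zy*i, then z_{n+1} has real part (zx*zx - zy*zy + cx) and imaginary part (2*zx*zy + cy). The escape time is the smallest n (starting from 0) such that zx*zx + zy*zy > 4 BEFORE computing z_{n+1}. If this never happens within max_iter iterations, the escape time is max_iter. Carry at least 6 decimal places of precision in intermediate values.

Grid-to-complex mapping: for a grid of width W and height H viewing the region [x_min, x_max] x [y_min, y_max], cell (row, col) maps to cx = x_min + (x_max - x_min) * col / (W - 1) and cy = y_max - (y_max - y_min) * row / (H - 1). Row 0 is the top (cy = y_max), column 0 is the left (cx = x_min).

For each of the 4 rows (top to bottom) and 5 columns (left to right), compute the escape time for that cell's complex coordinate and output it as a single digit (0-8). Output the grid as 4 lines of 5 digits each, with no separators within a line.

(row=0, col=0): c = -1.5200 + 1.0100i → escape time 2
(row=0, col=1): c = -1.0925 + 1.0100i → escape time 3
(row=0, col=2): c = -0.6650 + 1.0100i → escape time 4
(row=0, col=3): c = -0.2375 + 1.0100i → escape time 6
(row=0, col=4): c = 0.1900 + 1.0100i → escape time 4
(row=1, col=0): c = -1.5200 + 0.7633i → escape time 3
(row=1, col=1): c = -1.0925 + 0.7633i → escape time 3
(row=1, col=2): c = -0.6650 + 0.7633i → escape time 4
(row=1, col=3): c = -0.2375 + 0.7633i → escape time 8
(row=1, col=4): c = 0.1900 + 0.7633i → escape time 5
(row=2, col=0): c = -1.5200 + 0.5167i → escape time 3
(row=2, col=1): c = -1.0925 + 0.5167i → escape time 5
(row=2, col=2): c = -0.6650 + 0.5167i → escape time 8
(row=2, col=3): c = -0.2375 + 0.5167i → escape time 8
(row=2, col=4): c = 0.1900 + 0.5167i → escape time 8
(row=3, col=0): c = -1.5200 + 0.2700i → escape time 5
(row=3, col=1): c = -1.0925 + 0.2700i → escape time 8
(row=3, col=2): c = -0.6650 + 0.2700i → escape time 8
(row=3, col=3): c = -0.2375 + 0.2700i → escape time 8
(row=3, col=4): c = 0.1900 + 0.2700i → escape time 8

Answer: 23464
33485
35888
58888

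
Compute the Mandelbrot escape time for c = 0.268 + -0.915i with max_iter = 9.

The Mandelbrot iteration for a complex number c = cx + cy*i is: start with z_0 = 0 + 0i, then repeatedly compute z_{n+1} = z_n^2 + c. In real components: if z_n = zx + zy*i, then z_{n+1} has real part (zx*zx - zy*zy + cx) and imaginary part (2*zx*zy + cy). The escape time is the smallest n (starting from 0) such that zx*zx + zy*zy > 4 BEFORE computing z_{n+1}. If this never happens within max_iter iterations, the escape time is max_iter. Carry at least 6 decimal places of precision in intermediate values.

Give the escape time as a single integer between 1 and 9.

Answer: 4

Derivation:
z_0 = 0 + 0i, c = 0.2680 + -0.9150i
Iter 1: z = 0.2680 + -0.9150i, |z|^2 = 0.9090
Iter 2: z = -0.4974 + -1.4054i, |z|^2 = 2.2227
Iter 3: z = -1.4599 + 0.4831i, |z|^2 = 2.3646
Iter 4: z = 2.1658 + -2.3256i, |z|^2 = 10.0990
Escaped at iteration 4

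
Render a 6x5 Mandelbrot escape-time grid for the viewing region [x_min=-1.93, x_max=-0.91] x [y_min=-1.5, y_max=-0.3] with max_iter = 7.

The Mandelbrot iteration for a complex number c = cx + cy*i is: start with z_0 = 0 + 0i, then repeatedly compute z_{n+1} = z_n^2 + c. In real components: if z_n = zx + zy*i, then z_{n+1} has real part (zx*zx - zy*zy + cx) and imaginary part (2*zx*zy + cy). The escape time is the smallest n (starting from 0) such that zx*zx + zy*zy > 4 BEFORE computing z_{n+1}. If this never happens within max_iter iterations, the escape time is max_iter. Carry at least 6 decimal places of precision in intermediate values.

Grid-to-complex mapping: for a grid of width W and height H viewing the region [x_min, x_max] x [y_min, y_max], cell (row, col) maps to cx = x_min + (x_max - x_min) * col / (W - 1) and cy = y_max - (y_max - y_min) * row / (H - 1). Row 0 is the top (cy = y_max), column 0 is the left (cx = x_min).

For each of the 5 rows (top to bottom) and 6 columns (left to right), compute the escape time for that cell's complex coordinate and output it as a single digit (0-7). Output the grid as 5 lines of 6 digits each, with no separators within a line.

Answer: 345777
133345
123333
112233
111222

Derivation:
(row=0, col=0): c = -1.9300 + -0.3000i → escape time 3
(row=0, col=1): c = -1.7260 + -0.3000i → escape time 4
(row=0, col=2): c = -1.5220 + -0.3000i → escape time 5
(row=0, col=3): c = -1.3180 + -0.3000i → escape time 7
(row=0, col=4): c = -1.1140 + -0.3000i → escape time 7
(row=0, col=5): c = -0.9100 + -0.3000i → escape time 7
(row=1, col=0): c = -1.9300 + -0.6000i → escape time 1
(row=1, col=1): c = -1.7260 + -0.6000i → escape time 3
(row=1, col=2): c = -1.5220 + -0.6000i → escape time 3
(row=1, col=3): c = -1.3180 + -0.6000i → escape time 3
(row=1, col=4): c = -1.1140 + -0.6000i → escape time 4
(row=1, col=5): c = -0.9100 + -0.6000i → escape time 5
(row=2, col=0): c = -1.9300 + -0.9000i → escape time 1
(row=2, col=1): c = -1.7260 + -0.9000i → escape time 2
(row=2, col=2): c = -1.5220 + -0.9000i → escape time 3
(row=2, col=3): c = -1.3180 + -0.9000i → escape time 3
(row=2, col=4): c = -1.1140 + -0.9000i → escape time 3
(row=2, col=5): c = -0.9100 + -0.9000i → escape time 3
(row=3, col=0): c = -1.9300 + -1.2000i → escape time 1
(row=3, col=1): c = -1.7260 + -1.2000i → escape time 1
(row=3, col=2): c = -1.5220 + -1.2000i → escape time 2
(row=3, col=3): c = -1.3180 + -1.2000i → escape time 2
(row=3, col=4): c = -1.1140 + -1.2000i → escape time 3
(row=3, col=5): c = -0.9100 + -1.2000i → escape time 3
(row=4, col=0): c = -1.9300 + -1.5000i → escape time 1
(row=4, col=1): c = -1.7260 + -1.5000i → escape time 1
(row=4, col=2): c = -1.5220 + -1.5000i → escape time 1
(row=4, col=3): c = -1.3180 + -1.5000i → escape time 2
(row=4, col=4): c = -1.1140 + -1.5000i → escape time 2
(row=4, col=5): c = -0.9100 + -1.5000i → escape time 2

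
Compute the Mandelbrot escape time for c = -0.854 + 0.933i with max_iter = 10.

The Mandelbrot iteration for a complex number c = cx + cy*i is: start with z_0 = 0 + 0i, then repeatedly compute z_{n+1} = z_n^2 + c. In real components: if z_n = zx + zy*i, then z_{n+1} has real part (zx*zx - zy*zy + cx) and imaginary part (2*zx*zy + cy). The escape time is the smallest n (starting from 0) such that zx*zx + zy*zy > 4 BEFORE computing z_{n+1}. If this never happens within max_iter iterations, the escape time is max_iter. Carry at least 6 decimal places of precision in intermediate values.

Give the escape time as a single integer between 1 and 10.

Answer: 3

Derivation:
z_0 = 0 + 0i, c = -0.8540 + 0.9330i
Iter 1: z = -0.8540 + 0.9330i, |z|^2 = 1.5998
Iter 2: z = -0.9952 + -0.6606i, |z|^2 = 1.4267
Iter 3: z = -0.3000 + 2.2478i, |z|^2 = 5.1424
Escaped at iteration 3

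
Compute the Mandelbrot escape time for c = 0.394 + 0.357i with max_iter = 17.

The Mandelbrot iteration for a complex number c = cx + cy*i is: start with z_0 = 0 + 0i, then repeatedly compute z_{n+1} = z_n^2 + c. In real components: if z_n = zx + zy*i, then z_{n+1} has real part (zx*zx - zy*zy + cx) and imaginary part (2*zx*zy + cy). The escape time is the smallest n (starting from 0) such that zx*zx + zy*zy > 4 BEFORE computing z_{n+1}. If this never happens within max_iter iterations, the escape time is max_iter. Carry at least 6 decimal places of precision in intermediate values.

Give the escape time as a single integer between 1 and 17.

z_0 = 0 + 0i, c = 0.3940 + 0.3570i
Iter 1: z = 0.3940 + 0.3570i, |z|^2 = 0.2827
Iter 2: z = 0.4218 + 0.6383i, |z|^2 = 0.5854
Iter 3: z = 0.1645 + 0.8955i, |z|^2 = 0.8289
Iter 4: z = -0.3808 + 0.6515i, |z|^2 = 0.5695
Iter 5: z = 0.1145 + -0.1392i, |z|^2 = 0.0325
Iter 6: z = 0.3877 + 0.3251i, |z|^2 = 0.2560
Iter 7: z = 0.4386 + 0.6091i, |z|^2 = 0.5634
Iter 8: z = 0.2154 + 0.8914i, |z|^2 = 0.8409
Iter 9: z = -0.3541 + 0.7410i, |z|^2 = 0.6745
Iter 10: z = -0.0296 + -0.1678i, |z|^2 = 0.0290
Iter 11: z = 0.3667 + 0.3669i, |z|^2 = 0.2691
Iter 12: z = 0.3938 + 0.6261i, |z|^2 = 0.5471
Iter 13: z = 0.1571 + 0.8502i, |z|^2 = 0.7475
Iter 14: z = -0.3041 + 0.6241i, |z|^2 = 0.4820
Iter 15: z = 0.0970 + -0.0226i, |z|^2 = 0.0099
Iter 16: z = 0.4029 + 0.3526i, |z|^2 = 0.2867

Answer: 17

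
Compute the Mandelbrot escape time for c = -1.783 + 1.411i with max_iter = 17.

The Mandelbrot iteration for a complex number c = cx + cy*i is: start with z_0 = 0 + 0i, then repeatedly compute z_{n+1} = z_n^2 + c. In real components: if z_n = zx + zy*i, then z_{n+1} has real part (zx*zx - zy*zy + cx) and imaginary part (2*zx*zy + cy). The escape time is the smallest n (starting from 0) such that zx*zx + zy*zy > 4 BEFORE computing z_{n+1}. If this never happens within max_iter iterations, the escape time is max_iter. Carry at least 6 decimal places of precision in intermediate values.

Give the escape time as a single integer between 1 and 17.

z_0 = 0 + 0i, c = -1.7830 + 1.4110i
Iter 1: z = -1.7830 + 1.4110i, |z|^2 = 5.1700
Escaped at iteration 1

Answer: 1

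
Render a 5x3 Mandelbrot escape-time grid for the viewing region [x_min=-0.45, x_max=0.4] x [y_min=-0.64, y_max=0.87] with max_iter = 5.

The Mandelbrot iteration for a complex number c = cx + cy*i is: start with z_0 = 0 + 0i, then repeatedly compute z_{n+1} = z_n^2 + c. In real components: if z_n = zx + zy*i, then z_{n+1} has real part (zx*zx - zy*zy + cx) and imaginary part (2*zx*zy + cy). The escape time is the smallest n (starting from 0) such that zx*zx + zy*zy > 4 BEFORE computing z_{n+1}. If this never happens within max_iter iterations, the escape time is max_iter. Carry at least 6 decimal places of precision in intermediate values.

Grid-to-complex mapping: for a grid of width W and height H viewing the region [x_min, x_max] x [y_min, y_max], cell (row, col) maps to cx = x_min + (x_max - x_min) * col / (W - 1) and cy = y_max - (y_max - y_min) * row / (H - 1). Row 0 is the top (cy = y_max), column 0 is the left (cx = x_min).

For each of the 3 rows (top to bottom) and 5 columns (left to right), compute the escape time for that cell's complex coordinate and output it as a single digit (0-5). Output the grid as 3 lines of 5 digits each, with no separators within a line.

Answer: 55553
55555
55555

Derivation:
(row=0, col=0): c = -0.4500 + 0.8700i → escape time 5
(row=0, col=1): c = -0.2375 + 0.8700i → escape time 5
(row=0, col=2): c = -0.0250 + 0.8700i → escape time 5
(row=0, col=3): c = 0.1875 + 0.8700i → escape time 5
(row=0, col=4): c = 0.4000 + 0.8700i → escape time 3
(row=1, col=0): c = -0.4500 + 0.1150i → escape time 5
(row=1, col=1): c = -0.2375 + 0.1150i → escape time 5
(row=1, col=2): c = -0.0250 + 0.1150i → escape time 5
(row=1, col=3): c = 0.1875 + 0.1150i → escape time 5
(row=1, col=4): c = 0.4000 + 0.1150i → escape time 5
(row=2, col=0): c = -0.4500 + -0.6400i → escape time 5
(row=2, col=1): c = -0.2375 + -0.6400i → escape time 5
(row=2, col=2): c = -0.0250 + -0.6400i → escape time 5
(row=2, col=3): c = 0.1875 + -0.6400i → escape time 5
(row=2, col=4): c = 0.4000 + -0.6400i → escape time 5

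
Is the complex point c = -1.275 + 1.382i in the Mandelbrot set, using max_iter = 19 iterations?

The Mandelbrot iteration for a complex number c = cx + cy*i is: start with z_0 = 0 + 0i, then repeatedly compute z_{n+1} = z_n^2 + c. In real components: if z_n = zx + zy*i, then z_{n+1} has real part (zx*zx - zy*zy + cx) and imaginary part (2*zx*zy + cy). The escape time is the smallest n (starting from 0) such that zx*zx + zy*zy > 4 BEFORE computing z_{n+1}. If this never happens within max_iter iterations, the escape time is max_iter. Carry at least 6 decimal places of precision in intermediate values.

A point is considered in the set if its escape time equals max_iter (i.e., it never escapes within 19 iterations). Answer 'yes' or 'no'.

Answer: no

Derivation:
z_0 = 0 + 0i, c = -1.2750 + 1.3820i
Iter 1: z = -1.2750 + 1.3820i, |z|^2 = 3.5355
Iter 2: z = -1.5593 + -2.1421i, |z|^2 = 7.0200
Escaped at iteration 2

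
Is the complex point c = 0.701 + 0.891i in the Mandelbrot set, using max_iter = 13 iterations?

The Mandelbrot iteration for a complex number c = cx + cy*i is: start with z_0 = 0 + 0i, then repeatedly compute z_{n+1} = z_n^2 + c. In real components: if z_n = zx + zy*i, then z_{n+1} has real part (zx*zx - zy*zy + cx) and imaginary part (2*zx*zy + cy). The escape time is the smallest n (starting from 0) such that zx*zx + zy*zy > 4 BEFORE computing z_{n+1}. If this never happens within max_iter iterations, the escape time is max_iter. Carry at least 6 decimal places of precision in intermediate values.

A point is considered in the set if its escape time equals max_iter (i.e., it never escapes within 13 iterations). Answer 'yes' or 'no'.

Answer: no

Derivation:
z_0 = 0 + 0i, c = 0.7010 + 0.8910i
Iter 1: z = 0.7010 + 0.8910i, |z|^2 = 1.2853
Iter 2: z = 0.3985 + 2.1402i, |z|^2 = 4.7392
Escaped at iteration 2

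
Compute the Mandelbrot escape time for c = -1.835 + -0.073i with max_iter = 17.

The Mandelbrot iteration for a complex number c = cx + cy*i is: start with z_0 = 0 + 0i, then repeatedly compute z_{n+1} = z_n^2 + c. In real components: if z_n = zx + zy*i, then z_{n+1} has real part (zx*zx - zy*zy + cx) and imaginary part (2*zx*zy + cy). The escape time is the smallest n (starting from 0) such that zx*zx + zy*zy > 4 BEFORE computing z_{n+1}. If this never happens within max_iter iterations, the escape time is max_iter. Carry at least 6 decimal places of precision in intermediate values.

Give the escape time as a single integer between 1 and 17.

z_0 = 0 + 0i, c = -1.8350 + -0.0730i
Iter 1: z = -1.8350 + -0.0730i, |z|^2 = 3.3726
Iter 2: z = 1.5269 + 0.1949i, |z|^2 = 2.3694
Iter 3: z = 0.4584 + 0.5222i, |z|^2 = 0.4829
Iter 4: z = -1.8976 + 0.4058i, |z|^2 = 3.7654
Iter 5: z = 1.6011 + -1.6130i, |z|^2 = 5.1652
Escaped at iteration 5

Answer: 5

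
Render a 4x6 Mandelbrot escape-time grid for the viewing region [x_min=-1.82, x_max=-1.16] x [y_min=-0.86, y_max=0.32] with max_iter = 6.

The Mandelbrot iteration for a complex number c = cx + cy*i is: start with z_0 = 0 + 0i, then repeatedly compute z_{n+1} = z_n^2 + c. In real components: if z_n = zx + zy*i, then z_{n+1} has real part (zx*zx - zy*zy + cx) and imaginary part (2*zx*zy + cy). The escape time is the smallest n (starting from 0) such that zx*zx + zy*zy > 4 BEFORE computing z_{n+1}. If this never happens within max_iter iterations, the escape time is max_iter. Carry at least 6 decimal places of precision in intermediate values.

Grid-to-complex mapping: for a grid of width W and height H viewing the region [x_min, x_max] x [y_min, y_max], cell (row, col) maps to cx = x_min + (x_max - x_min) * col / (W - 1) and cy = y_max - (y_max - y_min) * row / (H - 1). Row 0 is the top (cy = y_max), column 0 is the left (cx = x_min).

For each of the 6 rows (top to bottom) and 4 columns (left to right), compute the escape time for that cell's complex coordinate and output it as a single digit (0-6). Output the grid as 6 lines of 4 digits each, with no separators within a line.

Answer: 3456
4666
4566
3456
3333
1333

Derivation:
(row=0, col=0): c = -1.8200 + 0.3200i → escape time 3
(row=0, col=1): c = -1.6000 + 0.3200i → escape time 4
(row=0, col=2): c = -1.3800 + 0.3200i → escape time 5
(row=0, col=3): c = -1.1600 + 0.3200i → escape time 6
(row=1, col=0): c = -1.8200 + 0.0840i → escape time 4
(row=1, col=1): c = -1.6000 + 0.0840i → escape time 6
(row=1, col=2): c = -1.3800 + 0.0840i → escape time 6
(row=1, col=3): c = -1.1600 + 0.0840i → escape time 6
(row=2, col=0): c = -1.8200 + -0.1520i → escape time 4
(row=2, col=1): c = -1.6000 + -0.1520i → escape time 5
(row=2, col=2): c = -1.3800 + -0.1520i → escape time 6
(row=2, col=3): c = -1.1600 + -0.1520i → escape time 6
(row=3, col=0): c = -1.8200 + -0.3880i → escape time 3
(row=3, col=1): c = -1.6000 + -0.3880i → escape time 4
(row=3, col=2): c = -1.3800 + -0.3880i → escape time 5
(row=3, col=3): c = -1.1600 + -0.3880i → escape time 6
(row=4, col=0): c = -1.8200 + -0.6240i → escape time 3
(row=4, col=1): c = -1.6000 + -0.6240i → escape time 3
(row=4, col=2): c = -1.3800 + -0.6240i → escape time 3
(row=4, col=3): c = -1.1600 + -0.6240i → escape time 3
(row=5, col=0): c = -1.8200 + -0.8600i → escape time 1
(row=5, col=1): c = -1.6000 + -0.8600i → escape time 3
(row=5, col=2): c = -1.3800 + -0.8600i → escape time 3
(row=5, col=3): c = -1.1600 + -0.8600i → escape time 3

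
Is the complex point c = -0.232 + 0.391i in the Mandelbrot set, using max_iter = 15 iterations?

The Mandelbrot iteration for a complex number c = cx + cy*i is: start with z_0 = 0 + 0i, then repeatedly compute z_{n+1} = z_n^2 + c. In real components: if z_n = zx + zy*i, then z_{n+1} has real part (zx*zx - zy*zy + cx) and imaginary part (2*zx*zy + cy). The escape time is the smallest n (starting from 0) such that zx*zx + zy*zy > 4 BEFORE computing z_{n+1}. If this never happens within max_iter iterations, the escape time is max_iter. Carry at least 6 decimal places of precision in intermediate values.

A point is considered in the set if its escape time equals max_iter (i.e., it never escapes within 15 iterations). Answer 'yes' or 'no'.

z_0 = 0 + 0i, c = -0.2320 + 0.3910i
Iter 1: z = -0.2320 + 0.3910i, |z|^2 = 0.2067
Iter 2: z = -0.3311 + 0.2096i, |z|^2 = 0.1535
Iter 3: z = -0.1663 + 0.2522i, |z|^2 = 0.0913
Iter 4: z = -0.2680 + 0.3071i, |z|^2 = 0.1661
Iter 5: z = -0.2545 + 0.2264i, |z|^2 = 0.1160
Iter 6: z = -0.2185 + 0.2757i, |z|^2 = 0.1238
Iter 7: z = -0.2603 + 0.2705i, |z|^2 = 0.1409
Iter 8: z = -0.2374 + 0.2502i, |z|^2 = 0.1190
Iter 9: z = -0.2382 + 0.2722i, |z|^2 = 0.1308
Iter 10: z = -0.2493 + 0.2613i, |z|^2 = 0.1305
Iter 11: z = -0.2381 + 0.2607i, |z|^2 = 0.1247
Iter 12: z = -0.2433 + 0.2669i, |z|^2 = 0.1304
Iter 13: z = -0.2440 + 0.2612i, |z|^2 = 0.1278
Iter 14: z = -0.2407 + 0.2635i, |z|^2 = 0.1274
Did not escape in 15 iterations → in set

Answer: yes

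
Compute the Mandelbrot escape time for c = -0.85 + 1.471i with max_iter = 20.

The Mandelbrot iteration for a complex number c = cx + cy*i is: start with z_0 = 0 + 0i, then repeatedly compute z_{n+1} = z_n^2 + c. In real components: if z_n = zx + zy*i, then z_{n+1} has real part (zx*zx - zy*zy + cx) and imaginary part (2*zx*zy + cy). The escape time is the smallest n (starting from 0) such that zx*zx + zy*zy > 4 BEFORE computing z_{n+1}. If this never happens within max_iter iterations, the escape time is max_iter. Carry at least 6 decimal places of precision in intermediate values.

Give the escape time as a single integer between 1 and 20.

Answer: 2

Derivation:
z_0 = 0 + 0i, c = -0.8500 + 1.4710i
Iter 1: z = -0.8500 + 1.4710i, |z|^2 = 2.8863
Iter 2: z = -2.2913 + -1.0297i, |z|^2 = 6.3105
Escaped at iteration 2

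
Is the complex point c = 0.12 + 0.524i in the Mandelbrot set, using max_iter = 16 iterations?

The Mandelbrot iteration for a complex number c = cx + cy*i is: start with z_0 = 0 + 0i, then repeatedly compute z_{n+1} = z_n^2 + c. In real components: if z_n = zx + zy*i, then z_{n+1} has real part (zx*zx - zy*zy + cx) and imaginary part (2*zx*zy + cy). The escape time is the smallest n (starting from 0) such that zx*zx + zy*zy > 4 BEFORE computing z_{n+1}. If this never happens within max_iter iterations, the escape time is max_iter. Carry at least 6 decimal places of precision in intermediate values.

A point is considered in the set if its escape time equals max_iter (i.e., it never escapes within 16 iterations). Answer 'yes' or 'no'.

Answer: yes

Derivation:
z_0 = 0 + 0i, c = 0.1200 + 0.5240i
Iter 1: z = 0.1200 + 0.5240i, |z|^2 = 0.2890
Iter 2: z = -0.1402 + 0.6498i, |z|^2 = 0.4418
Iter 3: z = -0.2825 + 0.3418i, |z|^2 = 0.1967
Iter 4: z = 0.0830 + 0.3308i, |z|^2 = 0.1163
Iter 5: z = 0.0174 + 0.5789i, |z|^2 = 0.3354
Iter 6: z = -0.2148 + 0.5442i, |z|^2 = 0.3423
Iter 7: z = -0.1300 + 0.2902i, |z|^2 = 0.1011
Iter 8: z = 0.0527 + 0.4486i, |z|^2 = 0.2040
Iter 9: z = -0.0784 + 0.5713i, |z|^2 = 0.3325
Iter 10: z = -0.2002 + 0.4344i, |z|^2 = 0.2288
Iter 11: z = -0.0286 + 0.3501i, |z|^2 = 0.1234
Iter 12: z = -0.0017 + 0.5040i, |z|^2 = 0.2540
Iter 13: z = -0.1340 + 0.5223i, |z|^2 = 0.2907
Iter 14: z = -0.1348 + 0.3841i, |z|^2 = 0.1657
Iter 15: z = -0.0093 + 0.4205i, |z|^2 = 0.1769
Did not escape in 16 iterations → in set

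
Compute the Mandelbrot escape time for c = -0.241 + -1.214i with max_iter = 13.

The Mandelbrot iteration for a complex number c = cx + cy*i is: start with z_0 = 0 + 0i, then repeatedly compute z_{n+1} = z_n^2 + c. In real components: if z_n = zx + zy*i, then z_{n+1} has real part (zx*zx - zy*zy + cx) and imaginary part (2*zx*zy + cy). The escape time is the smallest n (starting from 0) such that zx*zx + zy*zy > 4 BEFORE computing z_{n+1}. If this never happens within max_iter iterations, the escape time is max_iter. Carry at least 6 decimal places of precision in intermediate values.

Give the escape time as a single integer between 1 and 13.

Answer: 3

Derivation:
z_0 = 0 + 0i, c = -0.2410 + -1.2140i
Iter 1: z = -0.2410 + -1.2140i, |z|^2 = 1.5319
Iter 2: z = -1.6567 + -0.6289i, |z|^2 = 3.1402
Iter 3: z = 2.1082 + 0.8697i, |z|^2 = 5.2010
Escaped at iteration 3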